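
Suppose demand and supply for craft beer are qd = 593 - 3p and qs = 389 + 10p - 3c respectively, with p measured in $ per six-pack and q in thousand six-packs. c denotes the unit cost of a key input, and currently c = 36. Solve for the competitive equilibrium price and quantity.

p* = 24, q* = 521

With c = 36, supply is qs = 281 + 10p.
At equilibrium qd = qs, so 593 - 3p = 281 + 10p; collecting terms, 312 = 13p and p* = 24.
Then q* = 593 - 3(24) = 521.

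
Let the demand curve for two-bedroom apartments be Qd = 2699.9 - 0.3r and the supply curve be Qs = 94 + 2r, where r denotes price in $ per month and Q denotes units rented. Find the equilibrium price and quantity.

r* = 1133, Q* = 2360

Set Qd = Qs: 2699.9 - 0.3r = 94 + 2r, so 2605.9 = 2.3r and r* = 1133.
From the demand curve, Q* = 2699.9 - 0.3(1133) = 2360.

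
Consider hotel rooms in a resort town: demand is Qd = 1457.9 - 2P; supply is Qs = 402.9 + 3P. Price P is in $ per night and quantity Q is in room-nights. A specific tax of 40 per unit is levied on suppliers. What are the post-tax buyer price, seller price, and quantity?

The tax drives a wedge P_b - P_s = 40. Substituting P_s = P_b - 40 into supply: Qs = 282.9 + 3P_b.
Set Qd = Qs: 1457.9 - 2P_b = 282.9 + 3P_b, so 1175 = 5P_b and P_b = 235.
Then P_s = 235 - 40 = 195 and Q = 1457.9 - 2(235) = 987.9.

P_b = 235, P_s = 195, Q = 987.9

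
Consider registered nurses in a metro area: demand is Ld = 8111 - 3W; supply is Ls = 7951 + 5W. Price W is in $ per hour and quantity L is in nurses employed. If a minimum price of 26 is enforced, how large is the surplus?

With W fixed at 26, quantity demanded is 8033 and quantity supplied is 8081.
Surplus = Ls - Ld = 8081 - 8033 = 48.

Surplus = 48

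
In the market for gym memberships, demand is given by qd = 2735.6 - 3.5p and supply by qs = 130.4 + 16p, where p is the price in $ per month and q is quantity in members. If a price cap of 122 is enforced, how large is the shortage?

At p = 122: qd = 2308.6 and qs = 2082.4.
Shortage = qd - qs = 2308.6 - 2082.4 = 226.2.

Shortage = 226.2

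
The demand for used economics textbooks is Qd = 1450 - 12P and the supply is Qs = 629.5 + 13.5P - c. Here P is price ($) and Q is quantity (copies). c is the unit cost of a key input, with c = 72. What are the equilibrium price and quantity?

P* = 35, Q* = 1030

With c = 72, supply is Qs = 557.5 + 13.5P.
Set Qd = Qs: 1450 - 12P = 557.5 + 13.5P, so 892.5 = 25.5P and P* = 35.
Then Q* = 1450 - 12(35) = 1030.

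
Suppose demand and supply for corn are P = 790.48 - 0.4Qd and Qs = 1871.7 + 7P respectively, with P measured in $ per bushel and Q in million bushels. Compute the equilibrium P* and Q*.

Solving each curve for Q: Qd = 1976.2 - 2.5P.
The market clears where 1976.2 - 2.5P = 1871.7 + 7P. Rearranging, 9.5P = 104.5, hence P* = 11.
Then Q* = 1976.2 - 2.5(11) = 1948.7.

P* = 11, Q* = 1948.7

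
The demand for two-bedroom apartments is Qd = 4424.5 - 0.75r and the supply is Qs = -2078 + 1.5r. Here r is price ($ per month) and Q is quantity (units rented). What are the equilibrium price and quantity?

r* = 2890, Q* = 2257

At equilibrium Qd = Qs, so 4424.5 - 0.75r = -2078 + 1.5r; collecting terms, 6502.5 = 2.25r and r* = 2890.
From the demand curve, Q* = 4424.5 - 0.75(2890) = 2257.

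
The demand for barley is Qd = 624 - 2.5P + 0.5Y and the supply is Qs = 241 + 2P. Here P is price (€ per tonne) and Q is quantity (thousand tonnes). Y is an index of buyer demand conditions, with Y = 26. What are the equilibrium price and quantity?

With Y = 26, demand is Qd = 637 - 2.5P.
Equating demand and supply, 637 - 2.5P = 241 + 2P gives 4.5P = 396, so P* = 88.
Plugging P* into demand: Q* = 637 - 2.5(88) = 417.

P* = 88, Q* = 417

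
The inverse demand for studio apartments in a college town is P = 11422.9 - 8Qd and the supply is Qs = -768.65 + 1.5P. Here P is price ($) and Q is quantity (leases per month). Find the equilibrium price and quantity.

Solving each curve for Q: Qd = 1427.8625 - 0.125P.
The market clears where 1427.8625 - 0.125P = -768.65 + 1.5P. Rearranging, 1.625P = 2196.5125, hence P* = 1351.7.
From the demand curve, Q* = 1427.8625 - 0.125(1351.7) = 1258.9.

P* = 1351.7, Q* = 1258.9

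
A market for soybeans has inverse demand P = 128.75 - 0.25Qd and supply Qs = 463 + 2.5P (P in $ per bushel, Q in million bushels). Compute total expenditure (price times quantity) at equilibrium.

Inverting to quantity form: Qd = 515 - 4P.
At equilibrium Qd = Qs, so 515 - 4P = 463 + 2.5P; collecting terms, 52 = 6.5P and P* = 8.
Plugging P* into demand: Q* = 515 - 4(8) = 483.
Total expenditure = P* × Q* = 8 × 483 = 3864.

Total expenditure = 3864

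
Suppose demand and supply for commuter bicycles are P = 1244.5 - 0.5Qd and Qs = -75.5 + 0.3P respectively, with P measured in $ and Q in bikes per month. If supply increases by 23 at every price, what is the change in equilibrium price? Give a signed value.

ΔP = -10

Rewriting in direct form: Qd = 2489 - 2P.
Set Qd = Qs: 2489 - 2P = -75.5 + 0.3P, so 2564.5 = 2.3P and P* = 1115.
Substitute back: Q* = 2489 - 2(1115) = 259.
After the shift, supply is Qs = -52.5 + 0.3P.
New equilibrium: 2541.5 = 2.3P, so P = 1105 and Q = 279.
ΔP = 1105 - 1115 = -10.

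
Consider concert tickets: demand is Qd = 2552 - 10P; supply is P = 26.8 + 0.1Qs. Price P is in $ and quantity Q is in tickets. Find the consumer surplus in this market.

Consumer surplus = 65208.2

Rewriting in direct form: Qs = -268 + 10P.
At equilibrium Qd = Qs, so 2552 - 10P = -268 + 10P; collecting terms, 2820 = 20P and P* = 141.
From the demand curve, Q* = 2552 - 10(141) = 1142.
Demand choke price (Qd = 0): P = 2552/10 = 255.2. Consumer surplus = ½ × (255.2 - 141) × 1142 = 65208.2.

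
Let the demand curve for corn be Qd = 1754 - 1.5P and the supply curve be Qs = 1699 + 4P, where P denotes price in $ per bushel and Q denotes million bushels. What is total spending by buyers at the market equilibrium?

Total spending by buyers = 17390

Set Qd = Qs: 1754 - 1.5P = 1699 + 4P, so 55 = 5.5P and P* = 10.
Substitute back: Q* = 1754 - 1.5(10) = 1739.
Total spending by buyers = P* × Q* = 10 × 1739 = 17390.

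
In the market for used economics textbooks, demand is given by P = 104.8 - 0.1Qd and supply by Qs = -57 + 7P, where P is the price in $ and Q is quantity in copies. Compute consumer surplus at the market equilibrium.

Consumer surplus = 7920.2

Solving each curve for Q: Qd = 1048 - 10P.
At equilibrium Qd = Qs, so 1048 - 10P = -57 + 7P; collecting terms, 1105 = 17P and P* = 65.
Plugging P* into demand: Q* = 1048 - 10(65) = 398.
Demand choke price (Qd = 0): P = 1048/10 = 104.8. Consumer surplus = ½ × (104.8 - 65) × 398 = 7920.2.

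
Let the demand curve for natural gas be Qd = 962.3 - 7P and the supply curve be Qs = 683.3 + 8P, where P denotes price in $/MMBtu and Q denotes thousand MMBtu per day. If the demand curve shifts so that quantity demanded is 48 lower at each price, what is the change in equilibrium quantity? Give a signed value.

ΔQ = -25.6

Equating demand and supply, 962.3 - 7P = 683.3 + 8P gives 15P = 279, so P* = 18.6.
Plugging P* into demand: Q* = 962.3 - 7(18.6) = 832.1.
After the shift, demand is Qd = 914.3 - 7P.
New equilibrium: 231 = 15P, so P = 15.4 and Q = 806.5.
ΔQ = 806.5 - 832.1 = -25.6.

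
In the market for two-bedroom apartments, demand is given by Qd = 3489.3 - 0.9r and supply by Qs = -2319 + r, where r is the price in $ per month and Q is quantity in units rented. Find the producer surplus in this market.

The market clears where 3489.3 - 0.9r = -2319 + r. Rearranging, 1.9r = 5808.3, hence r* = 3057.
Substitute back: Q* = 3489.3 - 0.9(3057) = 738.
Supply choke price (Qs = 0): r = 2319. Producer surplus = ½ × (3057 - 2319) × 738 = 272322.

Producer surplus = 272322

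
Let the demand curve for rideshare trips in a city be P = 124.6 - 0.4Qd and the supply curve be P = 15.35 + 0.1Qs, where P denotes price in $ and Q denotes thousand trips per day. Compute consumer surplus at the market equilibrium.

Rewriting in direct form: Qd = 311.5 - 2.5P and Qs = -153.5 + 10P.
At equilibrium Qd = Qs, so 311.5 - 2.5P = -153.5 + 10P; collecting terms, 465 = 12.5P and P* = 37.2.
From the demand curve, Q* = 311.5 - 2.5(37.2) = 218.5.
Demand choke price (Qd = 0): P = 311.5/2.5 = 124.6. Consumer surplus = ½ × (124.6 - 37.2) × 218.5 = 9548.45.

Consumer surplus = 9548.45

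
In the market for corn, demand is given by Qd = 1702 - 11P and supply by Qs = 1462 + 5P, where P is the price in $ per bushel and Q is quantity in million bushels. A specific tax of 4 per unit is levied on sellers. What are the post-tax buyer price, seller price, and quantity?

With a tax of 4 on sellers, they supply based on the net price P_s = P_b - 4, so Qs = 1442 + 5P_b.
Market clearing requires 1702 - 11P_b = 1442 + 5P_b; hence 260 = 16P_b and P_b = 16.25.
Then P_s = 16.25 - 4 = 12.25 and Q = 1702 - 11(16.25) = 1523.25.

P_b = 16.25, P_s = 12.25, Q = 1523.25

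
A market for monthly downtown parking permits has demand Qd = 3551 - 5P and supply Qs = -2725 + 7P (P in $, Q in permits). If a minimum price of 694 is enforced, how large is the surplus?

Surplus = 2052

With P fixed at 694, quantity demanded is 81 and quantity supplied is 2133.
Surplus = Qs - Qd = 2133 - 81 = 2052.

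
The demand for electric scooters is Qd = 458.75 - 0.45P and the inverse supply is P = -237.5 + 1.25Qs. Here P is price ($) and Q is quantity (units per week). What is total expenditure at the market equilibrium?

Rewriting in direct form: Qs = 190 + 0.8P.
At equilibrium Qd = Qs, so 458.75 - 0.45P = 190 + 0.8P; collecting terms, 268.75 = 1.25P and P* = 215.
Plugging P* into demand: Q* = 458.75 - 0.45(215) = 362.
Total expenditure = P* × Q* = 215 × 362 = 77830.

Total expenditure = 77830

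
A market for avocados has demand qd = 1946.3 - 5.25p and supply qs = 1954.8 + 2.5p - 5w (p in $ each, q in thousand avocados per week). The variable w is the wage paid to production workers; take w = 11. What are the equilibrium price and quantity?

With w = 11, supply is qs = 1899.8 + 2.5p.
The market clears where 1946.3 - 5.25p = 1899.8 + 2.5p. Rearranging, 7.75p = 46.5, hence p* = 6.
From the demand curve, q* = 1946.3 - 5.25(6) = 1914.8.

p* = 6, q* = 1914.8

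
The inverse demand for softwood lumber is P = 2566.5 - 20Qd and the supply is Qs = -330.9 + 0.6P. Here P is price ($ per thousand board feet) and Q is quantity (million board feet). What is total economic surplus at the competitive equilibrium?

Total surplus = 93697.5

Solving each curve for Q: Qd = 128.325 - 0.05P.
The market clears where 128.325 - 0.05P = -330.9 + 0.6P. Rearranging, 0.65P = 459.225, hence P* = 706.5.
Substitute back: Q* = 128.325 - 0.05(706.5) = 93.
Demand choke price = 2566.5; supply choke price = 551.5. CS = ½(2566.5 - 706.5)(93) = 86490; PS = ½(706.5 - 551.5)(93) = 7207.5. Total surplus = 93697.5.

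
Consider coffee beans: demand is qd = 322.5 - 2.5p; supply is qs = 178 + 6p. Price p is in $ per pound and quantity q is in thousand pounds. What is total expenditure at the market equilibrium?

Set qd = qs: 322.5 - 2.5p = 178 + 6p, so 144.5 = 8.5p and p* = 17.
Substitute back: q* = 322.5 - 2.5(17) = 280.
Total expenditure = p* × q* = 17 × 280 = 4760.

Total expenditure = 4760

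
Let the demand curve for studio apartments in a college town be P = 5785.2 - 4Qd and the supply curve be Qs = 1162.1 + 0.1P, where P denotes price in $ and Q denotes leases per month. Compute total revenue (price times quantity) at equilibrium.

Rewriting in direct form: Qd = 1446.3 - 0.25P.
Equating demand and supply, 1446.3 - 0.25P = 1162.1 + 0.1P gives 0.35P = 284.2, so P* = 812.
Then Q* = 1446.3 - 0.25(812) = 1243.3.
Total revenue = P* × Q* = 812 × 1243.3 = 1009559.6.

Total revenue = 1009559.6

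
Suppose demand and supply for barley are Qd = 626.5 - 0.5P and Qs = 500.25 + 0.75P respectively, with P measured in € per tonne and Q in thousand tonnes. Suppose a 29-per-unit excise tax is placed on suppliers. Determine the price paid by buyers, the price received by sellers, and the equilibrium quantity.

P_b = 118.4, P_s = 89.4, Q = 567.3

With a tax of 29 on suppliers, they supply based on the net price P_s = P_b - 29, so Qs = 478.5 + 0.75P_b.
Equate demand and the shifted supply: 626.5 - 0.5P_b = 478.5 + 0.75P_b, giving 1.25P_b = 148, so P_b = 118.4.
Then P_s = 118.4 - 29 = 89.4 and Q = 626.5 - 0.5(118.4) = 567.3.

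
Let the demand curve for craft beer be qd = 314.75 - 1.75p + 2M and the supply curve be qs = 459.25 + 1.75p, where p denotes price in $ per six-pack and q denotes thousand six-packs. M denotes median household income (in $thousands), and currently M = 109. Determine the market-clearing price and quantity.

p* = 21, q* = 496

With M = 109, demand is qd = 532.75 - 1.75p.
At equilibrium qd = qs, so 532.75 - 1.75p = 459.25 + 1.75p; collecting terms, 73.5 = 3.5p and p* = 21.
Then q* = 532.75 - 1.75(21) = 496.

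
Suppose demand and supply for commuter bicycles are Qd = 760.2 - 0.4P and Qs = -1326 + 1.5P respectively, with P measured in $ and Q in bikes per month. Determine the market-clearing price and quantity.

Equating demand and supply, 760.2 - 0.4P = -1326 + 1.5P gives 1.9P = 2086.2, so P* = 1098.
Substitute back: Q* = 760.2 - 0.4(1098) = 321.

P* = 1098, Q* = 321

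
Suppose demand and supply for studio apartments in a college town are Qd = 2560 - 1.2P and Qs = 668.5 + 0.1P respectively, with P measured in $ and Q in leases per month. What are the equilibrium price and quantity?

Equating demand and supply, 2560 - 1.2P = 668.5 + 0.1P gives 1.3P = 1891.5, so P* = 1455.
From the demand curve, Q* = 2560 - 1.2(1455) = 814.

P* = 1455, Q* = 814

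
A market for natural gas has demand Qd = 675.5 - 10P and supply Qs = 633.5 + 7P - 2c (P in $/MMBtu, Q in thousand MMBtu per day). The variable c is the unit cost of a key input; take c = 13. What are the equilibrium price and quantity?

P* = 4, Q* = 635.5

With c = 13, supply is Qs = 607.5 + 7P.
Equating demand and supply, 675.5 - 10P = 607.5 + 7P gives 17P = 68, so P* = 4.
Then Q* = 675.5 - 10(4) = 635.5.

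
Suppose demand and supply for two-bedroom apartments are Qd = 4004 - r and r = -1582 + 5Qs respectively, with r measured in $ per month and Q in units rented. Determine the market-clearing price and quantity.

r* = 3073, Q* = 931

Rewriting in direct form: Qs = 316.4 + 0.2r.
The market clears where 4004 - r = 316.4 + 0.2r. Rearranging, 1.2r = 3687.6, hence r* = 3073.
Then Q* = 4004 - 3073 = 931.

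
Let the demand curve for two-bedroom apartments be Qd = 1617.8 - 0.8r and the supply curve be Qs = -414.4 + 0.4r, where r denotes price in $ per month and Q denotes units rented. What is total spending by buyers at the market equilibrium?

Set Qd = Qs: 1617.8 - 0.8r = -414.4 + 0.4r, so 2032.2 = 1.2r and r* = 1693.5.
Plugging r* into demand: Q* = 1617.8 - 0.8(1693.5) = 263.
Total spending by buyers = r* × Q* = 1693.5 × 263 = 445390.5.

Total spending by buyers = 445390.5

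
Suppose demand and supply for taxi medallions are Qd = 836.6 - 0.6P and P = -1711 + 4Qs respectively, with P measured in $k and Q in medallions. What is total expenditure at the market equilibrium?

Solving each curve for Q: Qs = 427.75 + 0.25P.
The market clears where 836.6 - 0.6P = 427.75 + 0.25P. Rearranging, 0.85P = 408.85, hence P* = 481.
Then Q* = 836.6 - 0.6(481) = 548.
Total expenditure = P* × Q* = 481 × 548 = 263588.

Total expenditure = 263588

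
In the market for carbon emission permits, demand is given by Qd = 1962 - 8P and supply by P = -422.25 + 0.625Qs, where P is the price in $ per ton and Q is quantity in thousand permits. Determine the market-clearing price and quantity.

Inverting to quantity form: Qs = 675.6 + 1.6P.
The market clears where 1962 - 8P = 675.6 + 1.6P. Rearranging, 9.6P = 1286.4, hence P* = 134.
From the demand curve, Q* = 1962 - 8(134) = 890.

P* = 134, Q* = 890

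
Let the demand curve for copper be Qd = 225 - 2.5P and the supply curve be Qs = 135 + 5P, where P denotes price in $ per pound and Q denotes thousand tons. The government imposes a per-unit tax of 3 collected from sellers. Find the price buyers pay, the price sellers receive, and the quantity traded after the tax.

P_b = 14, P_s = 11, Q = 190

Sellers keep P_s = P_b - 3 per unit, so supply in terms of the buyer price is Qs = 120 + 5P_b.
Equate demand and the shifted supply: 225 - 2.5P_b = 120 + 5P_b, giving 7.5P_b = 105, so P_b = 14.
So P_s = 11 and the quantity traded is Q = 225 - 2.5(14) = 190.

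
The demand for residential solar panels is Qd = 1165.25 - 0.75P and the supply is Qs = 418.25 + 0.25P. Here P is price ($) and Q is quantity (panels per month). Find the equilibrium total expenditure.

Equating demand and supply, 1165.25 - 0.75P = 418.25 + 0.25P gives P = 747, so P* = 747.
Plugging P* into demand: Q* = 1165.25 - 0.75(747) = 605.
Total expenditure = P* × Q* = 747 × 605 = 451935.

Total expenditure = 451935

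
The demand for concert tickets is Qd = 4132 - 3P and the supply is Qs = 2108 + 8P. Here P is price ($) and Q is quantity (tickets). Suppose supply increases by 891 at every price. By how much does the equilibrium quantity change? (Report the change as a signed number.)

The market clears where 4132 - 3P = 2108 + 8P. Rearranging, 11P = 2024, hence P* = 184.
Plugging P* into demand: Q* = 4132 - 3(184) = 3580.
After the shift, supply is Qs = 2999 + 8P.
New equilibrium: 1133 = 11P, so P = 103 and Q = 3823.
ΔQ = 3823 - 3580 = 243.

ΔQ = 243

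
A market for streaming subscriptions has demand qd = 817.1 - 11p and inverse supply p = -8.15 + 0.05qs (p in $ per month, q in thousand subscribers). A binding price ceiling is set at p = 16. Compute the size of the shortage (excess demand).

Shortage = 158.1

Rewriting in direct form: qs = 163 + 20p.
At p = 16: qd = 641.1 and qs = 483.
Shortage = qd - qs = 641.1 - 483 = 158.1.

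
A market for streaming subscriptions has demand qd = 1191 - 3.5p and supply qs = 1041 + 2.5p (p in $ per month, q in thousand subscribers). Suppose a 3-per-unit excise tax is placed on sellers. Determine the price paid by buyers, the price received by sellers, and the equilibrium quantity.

p_b = 26.25, p_s = 23.25, q = 1099.125

The tax drives a wedge p_b - p_s = 3. Substituting p_s = p_b - 3 into supply: qs = 1033.5 + 2.5p_b.
Market clearing requires 1191 - 3.5p_b = 1033.5 + 2.5p_b; hence 157.5 = 6p_b and p_b = 26.25.
So p_s = 23.25 and the quantity traded is q = 1191 - 3.5(26.25) = 1099.125.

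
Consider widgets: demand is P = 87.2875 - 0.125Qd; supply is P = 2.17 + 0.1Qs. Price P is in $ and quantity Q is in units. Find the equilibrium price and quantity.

Solving each curve for Q: Qd = 698.3 - 8P and Qs = -21.7 + 10P.
Set Qd = Qs: 698.3 - 8P = -21.7 + 10P, so 720 = 18P and P* = 40.
Then Q* = 698.3 - 8(40) = 378.3.

P* = 40, Q* = 378.3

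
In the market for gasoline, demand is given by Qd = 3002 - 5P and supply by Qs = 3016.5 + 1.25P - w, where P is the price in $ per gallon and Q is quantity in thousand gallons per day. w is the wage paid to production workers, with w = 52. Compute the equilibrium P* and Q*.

P* = 6, Q* = 2972

With w = 52, supply is Qs = 2964.5 + 1.25P.
Equating demand and supply, 3002 - 5P = 2964.5 + 1.25P gives 6.25P = 37.5, so P* = 6.
From the demand curve, Q* = 3002 - 5(6) = 2972.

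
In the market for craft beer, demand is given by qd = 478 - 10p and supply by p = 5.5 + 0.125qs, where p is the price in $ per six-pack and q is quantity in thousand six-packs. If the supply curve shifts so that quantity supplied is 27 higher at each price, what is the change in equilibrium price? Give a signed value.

Δp = -1.5

Solving each curve for q: qs = -44 + 8p.
At equilibrium qd = qs, so 478 - 10p = -44 + 8p; collecting terms, 522 = 18p and p* = 29.
Plugging p* into demand: q* = 478 - 10(29) = 188.
After the shift, supply is qs = -17 + 8p.
The new intersection has 495 = 18p, i.e. p = 27.5, q = 203.
Δp = 27.5 - 29 = -1.5.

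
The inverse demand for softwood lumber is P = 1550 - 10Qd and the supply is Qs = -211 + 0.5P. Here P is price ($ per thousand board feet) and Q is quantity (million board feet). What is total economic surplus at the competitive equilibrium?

Total surplus = 53016

In direct form, Qd = 155 - 0.1P.
Equating demand and supply, 155 - 0.1P = -211 + 0.5P gives 0.6P = 366, so P* = 610.
Then Q* = 155 - 0.1(610) = 94.
Demand choke price = 1550; supply choke price = 422. CS = ½(1550 - 610)(94) = 44180; PS = ½(610 - 422)(94) = 8836. Total surplus = 53016.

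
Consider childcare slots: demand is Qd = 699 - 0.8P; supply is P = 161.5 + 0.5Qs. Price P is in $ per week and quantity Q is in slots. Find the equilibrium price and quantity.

Solving each curve for Q: Qs = -323 + 2P.
Equating demand and supply, 699 - 0.8P = -323 + 2P gives 2.8P = 1022, so P* = 365.
Then Q* = 699 - 0.8(365) = 407.

P* = 365, Q* = 407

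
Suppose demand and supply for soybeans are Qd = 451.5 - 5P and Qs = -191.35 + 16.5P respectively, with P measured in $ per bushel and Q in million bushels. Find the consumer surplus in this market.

Consumer surplus = 9120.4

Set Qd = Qs: 451.5 - 5P = -191.35 + 16.5P, so 642.85 = 21.5P and P* = 29.9.
Substitute back: Q* = 451.5 - 5(29.9) = 302.
Demand choke price (Qd = 0): P = 451.5/5 = 90.3. Consumer surplus = ½ × (90.3 - 29.9) × 302 = 9120.4.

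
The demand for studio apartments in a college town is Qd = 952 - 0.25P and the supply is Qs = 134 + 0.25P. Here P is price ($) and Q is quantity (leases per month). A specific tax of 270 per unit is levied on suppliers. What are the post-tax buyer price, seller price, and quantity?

P_b = 1771, P_s = 1501, Q = 509.25

With a tax of 270 on suppliers, they supply based on the net price P_s = P_b - 270, so Qs = 66.5 + 0.25P_b.
Equate demand and the shifted supply: 952 - 0.25P_b = 66.5 + 0.25P_b, giving 0.5P_b = 885.5, so P_b = 1771.
Then P_s = 1771 - 270 = 1501 and Q = 952 - 0.25(1771) = 509.25.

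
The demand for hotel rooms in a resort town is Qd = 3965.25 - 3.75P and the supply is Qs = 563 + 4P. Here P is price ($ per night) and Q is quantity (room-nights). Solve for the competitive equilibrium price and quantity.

P* = 439, Q* = 2319

At equilibrium Qd = Qs, so 3965.25 - 3.75P = 563 + 4P; collecting terms, 3402.25 = 7.75P and P* = 439.
Then Q* = 3965.25 - 3.75(439) = 2319.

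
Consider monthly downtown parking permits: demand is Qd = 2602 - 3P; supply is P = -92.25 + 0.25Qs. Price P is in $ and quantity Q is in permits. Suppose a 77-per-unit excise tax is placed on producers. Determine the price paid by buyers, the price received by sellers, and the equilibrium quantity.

Rewriting in direct form: Qs = 369 + 4P.
Producers keep P_s = P_b - 77 per unit, so supply in terms of the buyer price is Qs = 61 + 4P_b.
Equate demand and the shifted supply: 2602 - 3P_b = 61 + 4P_b, giving 7P_b = 2541, so P_b = 363.
Then P_s = 363 - 77 = 286 and Q = 2602 - 3(363) = 1513.

P_b = 363, P_s = 286, Q = 1513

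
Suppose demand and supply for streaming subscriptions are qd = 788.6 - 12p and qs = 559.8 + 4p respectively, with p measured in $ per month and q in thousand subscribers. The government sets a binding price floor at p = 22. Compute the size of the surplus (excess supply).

Evaluating both curves at the floor price 22 gives qd = 524.6, qs = 647.8.
Surplus = qs - qd = 647.8 - 524.6 = 123.2.

Surplus = 123.2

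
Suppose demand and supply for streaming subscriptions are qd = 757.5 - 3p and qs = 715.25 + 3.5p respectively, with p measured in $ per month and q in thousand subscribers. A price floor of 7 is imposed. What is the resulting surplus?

Evaluating both curves at the floor price 7 gives qd = 736.5, qs = 739.75.
Surplus = qs - qd = 739.75 - 736.5 = 3.25.

Surplus = 3.25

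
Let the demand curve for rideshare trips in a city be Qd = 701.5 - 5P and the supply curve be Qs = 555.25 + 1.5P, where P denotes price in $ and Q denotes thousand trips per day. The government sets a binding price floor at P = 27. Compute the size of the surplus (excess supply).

Surplus = 29.25

With P fixed at 27, quantity demanded is 566.5 and quantity supplied is 595.75.
Surplus = Qs - Qd = 595.75 - 566.5 = 29.25.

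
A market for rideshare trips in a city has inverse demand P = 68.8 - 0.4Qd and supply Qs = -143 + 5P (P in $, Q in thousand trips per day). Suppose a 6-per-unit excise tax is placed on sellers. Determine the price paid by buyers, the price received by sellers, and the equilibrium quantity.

Inverting to quantity form: Qd = 172 - 2.5P.
The tax drives a wedge P_b - P_s = 6. Substituting P_s = P_b - 6 into supply: Qs = -173 + 5P_b.
Equate demand and the shifted supply: 172 - 2.5P_b = -173 + 5P_b, giving 7.5P_b = 345, so P_b = 46.
Then P_s = 46 - 6 = 40 and Q = 172 - 2.5(46) = 57.

P_b = 46, P_s = 40, Q = 57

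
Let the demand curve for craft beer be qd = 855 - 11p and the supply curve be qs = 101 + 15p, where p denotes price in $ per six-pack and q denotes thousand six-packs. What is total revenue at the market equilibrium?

At equilibrium qd = qs, so 855 - 11p = 101 + 15p; collecting terms, 754 = 26p and p* = 29.
From the demand curve, q* = 855 - 11(29) = 536.
Total revenue = p* × q* = 29 × 536 = 15544.

Total revenue = 15544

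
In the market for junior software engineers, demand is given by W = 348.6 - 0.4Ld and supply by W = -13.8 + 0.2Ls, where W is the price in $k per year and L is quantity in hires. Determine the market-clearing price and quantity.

W* = 107, L* = 604

Inverting to quantity form: Ld = 871.5 - 2.5W and Ls = 69 + 5W.
Set Ld = Ls: 871.5 - 2.5W = 69 + 5W, so 802.5 = 7.5W and W* = 107.
From the demand curve, L* = 871.5 - 2.5(107) = 604.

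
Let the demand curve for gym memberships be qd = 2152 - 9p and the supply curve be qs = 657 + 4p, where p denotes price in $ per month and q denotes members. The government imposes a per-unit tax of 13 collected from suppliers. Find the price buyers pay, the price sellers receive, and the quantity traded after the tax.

The tax drives a wedge p_b - p_s = 13. Substituting p_s = p_b - 13 into supply: qs = 605 + 4p_b.
Equate demand and the shifted supply: 2152 - 9p_b = 605 + 4p_b, giving 13p_b = 1547, so p_b = 119.
Then p_s = 119 - 13 = 106 and q = 2152 - 9(119) = 1081.

p_b = 119, p_s = 106, q = 1081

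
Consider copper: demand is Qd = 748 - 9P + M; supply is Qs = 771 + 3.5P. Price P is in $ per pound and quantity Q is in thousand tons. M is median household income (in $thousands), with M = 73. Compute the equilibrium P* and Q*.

P* = 4, Q* = 785

With M = 73, demand is Qd = 821 - 9P.
Equating demand and supply, 821 - 9P = 771 + 3.5P gives 12.5P = 50, so P* = 4.
Then Q* = 821 - 9(4) = 785.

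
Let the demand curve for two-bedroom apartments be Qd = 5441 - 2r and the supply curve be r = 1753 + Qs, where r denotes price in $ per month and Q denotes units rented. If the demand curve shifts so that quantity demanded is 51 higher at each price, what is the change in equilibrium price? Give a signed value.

Δr = 17

Rewriting in direct form: Qs = -1753 + r.
Equating demand and supply, 5441 - 2r = -1753 + r gives 3r = 7194, so r* = 2398.
Then Q* = 5441 - 2(2398) = 645.
After the shift, demand is Qd = 5492 - 2r.
Re-solving, 3r = 7245 gives r = 2415 and Q = 662.
Δr = 2415 - 2398 = 17.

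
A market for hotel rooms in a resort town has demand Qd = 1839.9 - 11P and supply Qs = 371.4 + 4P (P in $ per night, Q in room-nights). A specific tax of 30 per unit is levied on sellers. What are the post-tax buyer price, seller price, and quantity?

P_b = 105.9, P_s = 75.9, Q = 675

The tax drives a wedge P_b - P_s = 30. Substituting P_s = P_b - 30 into supply: Qs = 251.4 + 4P_b.
Equate demand and the shifted supply: 1839.9 - 11P_b = 251.4 + 4P_b, giving 15P_b = 1588.5, so P_b = 105.9.
Then P_s = 105.9 - 30 = 75.9 and Q = 1839.9 - 11(105.9) = 675.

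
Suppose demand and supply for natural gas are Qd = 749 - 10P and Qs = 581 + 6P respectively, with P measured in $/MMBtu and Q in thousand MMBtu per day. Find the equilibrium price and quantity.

P* = 10.5, Q* = 644

Equating demand and supply, 749 - 10P = 581 + 6P gives 16P = 168, so P* = 10.5.
Plugging P* into demand: Q* = 749 - 10(10.5) = 644.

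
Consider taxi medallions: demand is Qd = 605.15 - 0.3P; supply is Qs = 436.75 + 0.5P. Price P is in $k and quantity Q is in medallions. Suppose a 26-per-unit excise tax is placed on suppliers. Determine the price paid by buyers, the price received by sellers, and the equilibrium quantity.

With a tax of 26 on suppliers, they supply based on the net price P_s = P_b - 26, so Qs = 423.75 + 0.5P_b.
Market clearing requires 605.15 - 0.3P_b = 423.75 + 0.5P_b; hence 181.4 = 0.8P_b and P_b = 226.75.
So P_s = 200.75 and the quantity traded is Q = 605.15 - 0.3(226.75) = 537.125.

P_b = 226.75, P_s = 200.75, Q = 537.125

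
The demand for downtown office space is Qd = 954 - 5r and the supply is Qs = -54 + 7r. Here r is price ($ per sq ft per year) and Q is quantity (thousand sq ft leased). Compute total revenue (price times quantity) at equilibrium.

Set Qd = Qs: 954 - 5r = -54 + 7r, so 1008 = 12r and r* = 84.
Substitute back: Q* = 954 - 5(84) = 534.
Total revenue = r* × Q* = 84 × 534 = 44856.

Total revenue = 44856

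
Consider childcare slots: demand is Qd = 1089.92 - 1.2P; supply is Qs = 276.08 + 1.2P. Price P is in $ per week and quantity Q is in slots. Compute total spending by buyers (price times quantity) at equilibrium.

Total spending by buyers = 231605.3

Equating demand and supply, 1089.92 - 1.2P = 276.08 + 1.2P gives 2.4P = 813.84, so P* = 339.1.
From the demand curve, Q* = 1089.92 - 1.2(339.1) = 683.
Total spending by buyers = P* × Q* = 339.1 × 683 = 231605.3.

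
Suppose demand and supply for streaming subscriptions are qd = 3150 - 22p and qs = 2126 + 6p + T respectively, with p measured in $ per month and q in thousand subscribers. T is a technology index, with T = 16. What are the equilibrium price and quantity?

p* = 36, q* = 2358

With T = 16, supply is qs = 2142 + 6p.
At equilibrium qd = qs, so 3150 - 22p = 2142 + 6p; collecting terms, 1008 = 28p and p* = 36.
Plugging p* into demand: q* = 3150 - 22(36) = 2358.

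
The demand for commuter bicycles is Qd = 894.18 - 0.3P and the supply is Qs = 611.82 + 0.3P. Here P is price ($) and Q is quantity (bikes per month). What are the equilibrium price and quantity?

Set Qd = Qs: 894.18 - 0.3P = 611.82 + 0.3P, so 282.36 = 0.6P and P* = 470.6.
Then Q* = 894.18 - 0.3(470.6) = 753.

P* = 470.6, Q* = 753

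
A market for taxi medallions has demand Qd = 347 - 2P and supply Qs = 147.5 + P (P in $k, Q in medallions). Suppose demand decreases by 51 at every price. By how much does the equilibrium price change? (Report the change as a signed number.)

ΔP = -17

Equating demand and supply, 347 - 2P = 147.5 + P gives 3P = 199.5, so P* = 66.5.
Then Q* = 347 - 2(66.5) = 214.
After the shift, demand is Qd = 296 - 2P.
New equilibrium: 148.5 = 3P, so P = 49.5 and Q = 197.
ΔP = 49.5 - 66.5 = -17.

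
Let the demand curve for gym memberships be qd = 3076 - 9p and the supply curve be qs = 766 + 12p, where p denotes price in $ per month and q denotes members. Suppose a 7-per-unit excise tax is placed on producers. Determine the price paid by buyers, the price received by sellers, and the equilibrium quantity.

p_b = 114, p_s = 107, q = 2050

The tax drives a wedge p_b - p_s = 7. Substituting p_s = p_b - 7 into supply: qs = 682 + 12p_b.
Set qd = qs: 3076 - 9p_b = 682 + 12p_b, so 2394 = 21p_b and p_b = 114.
So p_s = 107 and the quantity traded is q = 3076 - 9(114) = 2050.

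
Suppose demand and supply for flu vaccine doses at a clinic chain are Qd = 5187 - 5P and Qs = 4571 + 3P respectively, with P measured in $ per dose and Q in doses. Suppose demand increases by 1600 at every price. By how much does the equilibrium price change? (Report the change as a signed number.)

At equilibrium Qd = Qs, so 5187 - 5P = 4571 + 3P; collecting terms, 616 = 8P and P* = 77.
Substitute back: Q* = 5187 - 5(77) = 4802.
After the shift, demand is Qd = 6787 - 5P.
The new intersection has 2216 = 8P, i.e. P = 277, Q = 5402.
ΔP = 277 - 77 = 200.

ΔP = 200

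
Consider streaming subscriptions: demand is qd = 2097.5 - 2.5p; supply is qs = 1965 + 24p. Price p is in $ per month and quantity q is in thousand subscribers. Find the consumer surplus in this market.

Equating demand and supply, 2097.5 - 2.5p = 1965 + 24p gives 26.5p = 132.5, so p* = 5.
From the demand curve, q* = 2097.5 - 2.5(5) = 2085.
Demand choke price (qd = 0): p = 2097.5/2.5 = 839. Consumer surplus = ½ × (839 - 5) × 2085 = 869445.

Consumer surplus = 869445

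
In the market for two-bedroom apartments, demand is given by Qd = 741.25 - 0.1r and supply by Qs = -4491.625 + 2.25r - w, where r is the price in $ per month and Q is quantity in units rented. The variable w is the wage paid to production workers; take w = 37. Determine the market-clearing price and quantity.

r* = 2242.5, Q* = 517

With w = 37, supply is Qs = -4528.625 + 2.25r.
At equilibrium Qd = Qs, so 741.25 - 0.1r = -4528.625 + 2.25r; collecting terms, 5269.875 = 2.35r and r* = 2242.5.
Substitute back: Q* = 741.25 - 0.1(2242.5) = 517.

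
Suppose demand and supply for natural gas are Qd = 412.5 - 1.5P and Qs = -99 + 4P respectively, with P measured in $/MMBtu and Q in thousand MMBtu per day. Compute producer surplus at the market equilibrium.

Equating demand and supply, 412.5 - 1.5P = -99 + 4P gives 5.5P = 511.5, so P* = 93.
Then Q* = 412.5 - 1.5(93) = 273.
Supply choke price (Qs = 0): P = 24.75. Producer surplus = ½ × (93 - 24.75) × 273 = 9316.125.

Producer surplus = 9316.125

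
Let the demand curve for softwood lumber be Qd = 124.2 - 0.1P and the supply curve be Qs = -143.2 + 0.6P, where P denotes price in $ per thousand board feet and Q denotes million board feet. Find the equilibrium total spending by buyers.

Total spending by buyers = 32852

The market clears where 124.2 - 0.1P = -143.2 + 0.6P. Rearranging, 0.7P = 267.4, hence P* = 382.
From the demand curve, Q* = 124.2 - 0.1(382) = 86.
Total spending by buyers = P* × Q* = 382 × 86 = 32852.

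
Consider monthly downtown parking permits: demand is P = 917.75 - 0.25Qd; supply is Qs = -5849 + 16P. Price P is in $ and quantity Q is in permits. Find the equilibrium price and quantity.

In direct form, Qd = 3671 - 4P.
At equilibrium Qd = Qs, so 3671 - 4P = -5849 + 16P; collecting terms, 9520 = 20P and P* = 476.
From the demand curve, Q* = 3671 - 4(476) = 1767.

P* = 476, Q* = 1767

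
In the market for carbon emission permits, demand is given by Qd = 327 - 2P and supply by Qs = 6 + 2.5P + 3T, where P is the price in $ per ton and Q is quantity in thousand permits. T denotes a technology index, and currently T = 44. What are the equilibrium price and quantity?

With T = 44, supply is Qs = 138 + 2.5P.
Equating demand and supply, 327 - 2P = 138 + 2.5P gives 4.5P = 189, so P* = 42.
Substitute back: Q* = 327 - 2(42) = 243.

P* = 42, Q* = 243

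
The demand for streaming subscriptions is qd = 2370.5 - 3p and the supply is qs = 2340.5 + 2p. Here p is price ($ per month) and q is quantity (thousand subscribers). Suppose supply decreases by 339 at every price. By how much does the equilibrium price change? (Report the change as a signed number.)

Equating demand and supply, 2370.5 - 3p = 2340.5 + 2p gives 5p = 30, so p* = 6.
Then q* = 2370.5 - 3(6) = 2352.5.
After the shift, supply is qs = 2001.5 + 2p.
The new intersection has 369 = 5p, i.e. p = 73.8, q = 2149.1.
Δp = 73.8 - 6 = 67.8.

Δp = 67.8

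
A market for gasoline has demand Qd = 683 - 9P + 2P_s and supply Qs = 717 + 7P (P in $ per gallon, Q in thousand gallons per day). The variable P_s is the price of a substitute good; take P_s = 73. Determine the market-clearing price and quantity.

P* = 7, Q* = 766

With P_s = 73, demand is Qd = 829 - 9P.
Equating demand and supply, 829 - 9P = 717 + 7P gives 16P = 112, so P* = 7.
Substitute back: Q* = 829 - 9(7) = 766.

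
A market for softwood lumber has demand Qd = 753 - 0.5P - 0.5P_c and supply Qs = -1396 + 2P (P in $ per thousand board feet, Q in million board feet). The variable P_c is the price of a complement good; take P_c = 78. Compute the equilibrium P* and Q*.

P* = 844, Q* = 292

With P_c = 78, demand is Qd = 714 - 0.5P.
Set Qd = Qs: 714 - 0.5P = -1396 + 2P, so 2110 = 2.5P and P* = 844.
Plugging P* into demand: Q* = 714 - 0.5(844) = 292.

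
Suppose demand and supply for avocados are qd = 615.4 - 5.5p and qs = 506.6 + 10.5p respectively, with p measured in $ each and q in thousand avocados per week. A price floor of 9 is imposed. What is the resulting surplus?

Surplus = 35.2

With p fixed at 9, quantity demanded is 565.9 and quantity supplied is 601.1.
Surplus = qs - qd = 601.1 - 565.9 = 35.2.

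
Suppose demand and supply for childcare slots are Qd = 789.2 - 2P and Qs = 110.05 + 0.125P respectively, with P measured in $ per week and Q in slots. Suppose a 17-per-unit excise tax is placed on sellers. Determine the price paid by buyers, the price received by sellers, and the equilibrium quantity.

P_b = 320.6, P_s = 303.6, Q = 148

The tax drives a wedge P_b - P_s = 17. Substituting P_s = P_b - 17 into supply: Qs = 107.925 + 0.125P_b.
Market clearing requires 789.2 - 2P_b = 107.925 + 0.125P_b; hence 681.275 = 2.125P_b and P_b = 320.6.
So P_s = 303.6 and the quantity traded is Q = 789.2 - 2(320.6) = 148.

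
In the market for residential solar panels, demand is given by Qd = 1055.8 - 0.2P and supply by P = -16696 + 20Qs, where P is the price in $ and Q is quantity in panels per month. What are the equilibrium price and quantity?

P* = 884, Q* = 879

In direct form, Qs = 834.8 + 0.05P.
Equating demand and supply, 1055.8 - 0.2P = 834.8 + 0.05P gives 0.25P = 221, so P* = 884.
Plugging P* into demand: Q* = 1055.8 - 0.2(884) = 879.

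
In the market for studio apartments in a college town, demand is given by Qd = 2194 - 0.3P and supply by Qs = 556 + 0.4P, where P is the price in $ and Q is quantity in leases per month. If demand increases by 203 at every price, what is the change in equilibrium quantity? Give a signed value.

ΔQ = 116

Set Qd = Qs: 2194 - 0.3P = 556 + 0.4P, so 1638 = 0.7P and P* = 2340.
Plugging P* into demand: Q* = 2194 - 0.3(2340) = 1492.
After the shift, demand is Qd = 2397 - 0.3P.
New equilibrium: 1841 = 0.7P, so P = 2630 and Q = 1608.
ΔQ = 1608 - 1492 = 116.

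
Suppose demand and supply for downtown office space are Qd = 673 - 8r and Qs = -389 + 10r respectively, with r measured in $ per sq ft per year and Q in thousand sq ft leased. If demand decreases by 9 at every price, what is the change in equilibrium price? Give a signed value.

Δr = -0.5

At equilibrium Qd = Qs, so 673 - 8r = -389 + 10r; collecting terms, 1062 = 18r and r* = 59.
Plugging r* into demand: Q* = 673 - 8(59) = 201.
After the shift, demand is Qd = 664 - 8r.
The new intersection has 1053 = 18r, i.e. r = 58.5, Q = 196.
Δr = 58.5 - 59 = -0.5.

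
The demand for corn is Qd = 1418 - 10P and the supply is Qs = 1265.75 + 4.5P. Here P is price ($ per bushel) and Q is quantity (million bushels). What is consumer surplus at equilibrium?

Consumer surplus = 86198.45

Set Qd = Qs: 1418 - 10P = 1265.75 + 4.5P, so 152.25 = 14.5P and P* = 10.5.
Substitute back: Q* = 1418 - 10(10.5) = 1313.
Demand choke price (Qd = 0): P = 1418/10 = 141.8. Consumer surplus = ½ × (141.8 - 10.5) × 1313 = 86198.45.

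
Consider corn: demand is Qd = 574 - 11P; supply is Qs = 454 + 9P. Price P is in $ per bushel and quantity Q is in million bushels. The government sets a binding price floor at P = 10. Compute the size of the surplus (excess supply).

Surplus = 80

At P = 10: Qd = 464 and Qs = 544.
Surplus = Qs - Qd = 544 - 464 = 80.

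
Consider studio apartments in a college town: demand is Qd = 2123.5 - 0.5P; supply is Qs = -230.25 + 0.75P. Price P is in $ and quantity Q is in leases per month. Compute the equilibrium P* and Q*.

Set Qd = Qs: 2123.5 - 0.5P = -230.25 + 0.75P, so 2353.75 = 1.25P and P* = 1883.
Then Q* = 2123.5 - 0.5(1883) = 1182.

P* = 1883, Q* = 1182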